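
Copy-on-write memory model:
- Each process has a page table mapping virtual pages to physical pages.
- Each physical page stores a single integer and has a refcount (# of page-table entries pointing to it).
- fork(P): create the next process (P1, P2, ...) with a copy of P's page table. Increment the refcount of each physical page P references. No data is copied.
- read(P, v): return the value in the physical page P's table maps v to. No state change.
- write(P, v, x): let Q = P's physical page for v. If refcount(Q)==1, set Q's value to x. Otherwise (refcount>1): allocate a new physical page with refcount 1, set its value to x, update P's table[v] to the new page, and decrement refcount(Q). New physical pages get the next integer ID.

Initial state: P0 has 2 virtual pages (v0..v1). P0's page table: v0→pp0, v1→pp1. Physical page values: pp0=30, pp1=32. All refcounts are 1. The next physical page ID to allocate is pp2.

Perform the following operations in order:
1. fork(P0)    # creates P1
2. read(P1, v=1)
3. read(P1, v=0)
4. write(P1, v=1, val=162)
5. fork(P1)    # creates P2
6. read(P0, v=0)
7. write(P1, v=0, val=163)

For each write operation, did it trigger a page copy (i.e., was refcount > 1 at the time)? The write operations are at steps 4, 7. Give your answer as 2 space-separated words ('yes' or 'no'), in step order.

Op 1: fork(P0) -> P1. 2 ppages; refcounts: pp0:2 pp1:2
Op 2: read(P1, v1) -> 32. No state change.
Op 3: read(P1, v0) -> 30. No state change.
Op 4: write(P1, v1, 162). refcount(pp1)=2>1 -> COPY to pp2. 3 ppages; refcounts: pp0:2 pp1:1 pp2:1
Op 5: fork(P1) -> P2. 3 ppages; refcounts: pp0:3 pp1:1 pp2:2
Op 6: read(P0, v0) -> 30. No state change.
Op 7: write(P1, v0, 163). refcount(pp0)=3>1 -> COPY to pp3. 4 ppages; refcounts: pp0:2 pp1:1 pp2:2 pp3:1

yes yes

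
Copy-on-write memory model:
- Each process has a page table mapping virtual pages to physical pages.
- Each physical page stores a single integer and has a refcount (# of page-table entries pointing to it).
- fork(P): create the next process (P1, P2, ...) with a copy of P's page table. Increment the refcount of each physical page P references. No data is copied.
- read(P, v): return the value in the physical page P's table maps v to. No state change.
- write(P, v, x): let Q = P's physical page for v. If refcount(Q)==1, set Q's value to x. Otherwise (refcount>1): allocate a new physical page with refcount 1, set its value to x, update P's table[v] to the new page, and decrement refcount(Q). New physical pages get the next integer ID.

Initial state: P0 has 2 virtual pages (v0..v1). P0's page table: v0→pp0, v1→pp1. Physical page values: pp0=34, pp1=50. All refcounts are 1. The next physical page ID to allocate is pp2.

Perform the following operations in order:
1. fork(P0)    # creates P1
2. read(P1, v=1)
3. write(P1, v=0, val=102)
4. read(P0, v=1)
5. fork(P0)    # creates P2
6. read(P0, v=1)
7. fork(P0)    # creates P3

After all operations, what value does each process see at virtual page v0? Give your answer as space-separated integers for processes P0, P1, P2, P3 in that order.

Op 1: fork(P0) -> P1. 2 ppages; refcounts: pp0:2 pp1:2
Op 2: read(P1, v1) -> 50. No state change.
Op 3: write(P1, v0, 102). refcount(pp0)=2>1 -> COPY to pp2. 3 ppages; refcounts: pp0:1 pp1:2 pp2:1
Op 4: read(P0, v1) -> 50. No state change.
Op 5: fork(P0) -> P2. 3 ppages; refcounts: pp0:2 pp1:3 pp2:1
Op 6: read(P0, v1) -> 50. No state change.
Op 7: fork(P0) -> P3. 3 ppages; refcounts: pp0:3 pp1:4 pp2:1
P0: v0 -> pp0 = 34
P1: v0 -> pp2 = 102
P2: v0 -> pp0 = 34
P3: v0 -> pp0 = 34

Answer: 34 102 34 34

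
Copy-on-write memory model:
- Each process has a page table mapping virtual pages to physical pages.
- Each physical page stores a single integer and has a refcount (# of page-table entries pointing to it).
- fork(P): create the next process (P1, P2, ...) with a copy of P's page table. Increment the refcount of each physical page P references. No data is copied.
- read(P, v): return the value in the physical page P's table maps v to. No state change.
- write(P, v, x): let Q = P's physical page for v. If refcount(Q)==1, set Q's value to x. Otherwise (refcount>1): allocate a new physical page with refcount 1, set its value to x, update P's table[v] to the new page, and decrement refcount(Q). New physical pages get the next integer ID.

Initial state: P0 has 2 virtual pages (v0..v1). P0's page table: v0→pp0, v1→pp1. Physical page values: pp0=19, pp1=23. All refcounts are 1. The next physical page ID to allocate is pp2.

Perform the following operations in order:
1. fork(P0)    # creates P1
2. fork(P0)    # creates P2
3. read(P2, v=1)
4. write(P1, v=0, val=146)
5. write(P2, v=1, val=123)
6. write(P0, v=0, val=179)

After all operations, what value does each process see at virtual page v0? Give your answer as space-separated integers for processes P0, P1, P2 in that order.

Op 1: fork(P0) -> P1. 2 ppages; refcounts: pp0:2 pp1:2
Op 2: fork(P0) -> P2. 2 ppages; refcounts: pp0:3 pp1:3
Op 3: read(P2, v1) -> 23. No state change.
Op 4: write(P1, v0, 146). refcount(pp0)=3>1 -> COPY to pp2. 3 ppages; refcounts: pp0:2 pp1:3 pp2:1
Op 5: write(P2, v1, 123). refcount(pp1)=3>1 -> COPY to pp3. 4 ppages; refcounts: pp0:2 pp1:2 pp2:1 pp3:1
Op 6: write(P0, v0, 179). refcount(pp0)=2>1 -> COPY to pp4. 5 ppages; refcounts: pp0:1 pp1:2 pp2:1 pp3:1 pp4:1
P0: v0 -> pp4 = 179
P1: v0 -> pp2 = 146
P2: v0 -> pp0 = 19

Answer: 179 146 19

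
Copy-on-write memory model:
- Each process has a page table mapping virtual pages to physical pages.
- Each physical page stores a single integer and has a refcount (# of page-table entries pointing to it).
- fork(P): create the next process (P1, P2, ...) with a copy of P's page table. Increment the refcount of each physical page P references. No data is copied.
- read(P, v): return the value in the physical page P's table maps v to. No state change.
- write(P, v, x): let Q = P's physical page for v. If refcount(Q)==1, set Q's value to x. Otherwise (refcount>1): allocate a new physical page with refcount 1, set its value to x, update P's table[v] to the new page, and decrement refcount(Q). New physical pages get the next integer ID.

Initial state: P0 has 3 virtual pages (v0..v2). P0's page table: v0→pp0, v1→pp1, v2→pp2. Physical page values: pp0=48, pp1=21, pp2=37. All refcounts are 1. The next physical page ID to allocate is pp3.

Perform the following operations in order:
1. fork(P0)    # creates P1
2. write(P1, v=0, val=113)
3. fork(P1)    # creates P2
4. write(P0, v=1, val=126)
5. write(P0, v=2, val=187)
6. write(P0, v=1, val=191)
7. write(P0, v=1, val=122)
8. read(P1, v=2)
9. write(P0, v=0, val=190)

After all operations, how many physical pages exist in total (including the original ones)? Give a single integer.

Answer: 6

Derivation:
Op 1: fork(P0) -> P1. 3 ppages; refcounts: pp0:2 pp1:2 pp2:2
Op 2: write(P1, v0, 113). refcount(pp0)=2>1 -> COPY to pp3. 4 ppages; refcounts: pp0:1 pp1:2 pp2:2 pp3:1
Op 3: fork(P1) -> P2. 4 ppages; refcounts: pp0:1 pp1:3 pp2:3 pp3:2
Op 4: write(P0, v1, 126). refcount(pp1)=3>1 -> COPY to pp4. 5 ppages; refcounts: pp0:1 pp1:2 pp2:3 pp3:2 pp4:1
Op 5: write(P0, v2, 187). refcount(pp2)=3>1 -> COPY to pp5. 6 ppages; refcounts: pp0:1 pp1:2 pp2:2 pp3:2 pp4:1 pp5:1
Op 6: write(P0, v1, 191). refcount(pp4)=1 -> write in place. 6 ppages; refcounts: pp0:1 pp1:2 pp2:2 pp3:2 pp4:1 pp5:1
Op 7: write(P0, v1, 122). refcount(pp4)=1 -> write in place. 6 ppages; refcounts: pp0:1 pp1:2 pp2:2 pp3:2 pp4:1 pp5:1
Op 8: read(P1, v2) -> 37. No state change.
Op 9: write(P0, v0, 190). refcount(pp0)=1 -> write in place. 6 ppages; refcounts: pp0:1 pp1:2 pp2:2 pp3:2 pp4:1 pp5:1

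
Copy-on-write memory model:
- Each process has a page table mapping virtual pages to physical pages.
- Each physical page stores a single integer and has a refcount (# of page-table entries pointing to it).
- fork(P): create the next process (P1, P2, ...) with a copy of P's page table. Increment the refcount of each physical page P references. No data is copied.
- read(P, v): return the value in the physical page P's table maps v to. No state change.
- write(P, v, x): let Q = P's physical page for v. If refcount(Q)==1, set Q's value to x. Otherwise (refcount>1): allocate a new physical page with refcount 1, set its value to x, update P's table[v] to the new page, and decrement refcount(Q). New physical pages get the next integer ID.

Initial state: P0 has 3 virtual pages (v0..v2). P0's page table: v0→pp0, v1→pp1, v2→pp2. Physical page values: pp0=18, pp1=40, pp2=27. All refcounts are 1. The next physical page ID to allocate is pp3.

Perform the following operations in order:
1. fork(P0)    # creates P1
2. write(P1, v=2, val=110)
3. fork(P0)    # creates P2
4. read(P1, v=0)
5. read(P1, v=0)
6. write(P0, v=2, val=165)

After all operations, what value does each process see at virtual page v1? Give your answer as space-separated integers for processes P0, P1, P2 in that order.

Op 1: fork(P0) -> P1. 3 ppages; refcounts: pp0:2 pp1:2 pp2:2
Op 2: write(P1, v2, 110). refcount(pp2)=2>1 -> COPY to pp3. 4 ppages; refcounts: pp0:2 pp1:2 pp2:1 pp3:1
Op 3: fork(P0) -> P2. 4 ppages; refcounts: pp0:3 pp1:3 pp2:2 pp3:1
Op 4: read(P1, v0) -> 18. No state change.
Op 5: read(P1, v0) -> 18. No state change.
Op 6: write(P0, v2, 165). refcount(pp2)=2>1 -> COPY to pp4. 5 ppages; refcounts: pp0:3 pp1:3 pp2:1 pp3:1 pp4:1
P0: v1 -> pp1 = 40
P1: v1 -> pp1 = 40
P2: v1 -> pp1 = 40

Answer: 40 40 40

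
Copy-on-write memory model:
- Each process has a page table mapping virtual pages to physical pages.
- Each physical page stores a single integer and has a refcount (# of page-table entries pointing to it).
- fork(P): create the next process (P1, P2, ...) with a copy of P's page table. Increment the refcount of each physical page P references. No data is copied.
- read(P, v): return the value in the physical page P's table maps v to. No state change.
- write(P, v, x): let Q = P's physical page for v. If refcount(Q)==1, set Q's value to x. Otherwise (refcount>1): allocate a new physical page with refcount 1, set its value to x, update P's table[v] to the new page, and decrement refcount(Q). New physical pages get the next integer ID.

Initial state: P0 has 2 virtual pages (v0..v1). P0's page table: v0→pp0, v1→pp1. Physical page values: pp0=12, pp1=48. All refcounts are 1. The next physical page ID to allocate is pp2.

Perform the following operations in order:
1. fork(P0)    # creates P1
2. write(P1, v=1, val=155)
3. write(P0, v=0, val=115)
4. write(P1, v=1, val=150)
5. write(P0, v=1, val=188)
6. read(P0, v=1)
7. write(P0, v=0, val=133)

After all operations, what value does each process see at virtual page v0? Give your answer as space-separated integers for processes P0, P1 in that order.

Answer: 133 12

Derivation:
Op 1: fork(P0) -> P1. 2 ppages; refcounts: pp0:2 pp1:2
Op 2: write(P1, v1, 155). refcount(pp1)=2>1 -> COPY to pp2. 3 ppages; refcounts: pp0:2 pp1:1 pp2:1
Op 3: write(P0, v0, 115). refcount(pp0)=2>1 -> COPY to pp3. 4 ppages; refcounts: pp0:1 pp1:1 pp2:1 pp3:1
Op 4: write(P1, v1, 150). refcount(pp2)=1 -> write in place. 4 ppages; refcounts: pp0:1 pp1:1 pp2:1 pp3:1
Op 5: write(P0, v1, 188). refcount(pp1)=1 -> write in place. 4 ppages; refcounts: pp0:1 pp1:1 pp2:1 pp3:1
Op 6: read(P0, v1) -> 188. No state change.
Op 7: write(P0, v0, 133). refcount(pp3)=1 -> write in place. 4 ppages; refcounts: pp0:1 pp1:1 pp2:1 pp3:1
P0: v0 -> pp3 = 133
P1: v0 -> pp0 = 12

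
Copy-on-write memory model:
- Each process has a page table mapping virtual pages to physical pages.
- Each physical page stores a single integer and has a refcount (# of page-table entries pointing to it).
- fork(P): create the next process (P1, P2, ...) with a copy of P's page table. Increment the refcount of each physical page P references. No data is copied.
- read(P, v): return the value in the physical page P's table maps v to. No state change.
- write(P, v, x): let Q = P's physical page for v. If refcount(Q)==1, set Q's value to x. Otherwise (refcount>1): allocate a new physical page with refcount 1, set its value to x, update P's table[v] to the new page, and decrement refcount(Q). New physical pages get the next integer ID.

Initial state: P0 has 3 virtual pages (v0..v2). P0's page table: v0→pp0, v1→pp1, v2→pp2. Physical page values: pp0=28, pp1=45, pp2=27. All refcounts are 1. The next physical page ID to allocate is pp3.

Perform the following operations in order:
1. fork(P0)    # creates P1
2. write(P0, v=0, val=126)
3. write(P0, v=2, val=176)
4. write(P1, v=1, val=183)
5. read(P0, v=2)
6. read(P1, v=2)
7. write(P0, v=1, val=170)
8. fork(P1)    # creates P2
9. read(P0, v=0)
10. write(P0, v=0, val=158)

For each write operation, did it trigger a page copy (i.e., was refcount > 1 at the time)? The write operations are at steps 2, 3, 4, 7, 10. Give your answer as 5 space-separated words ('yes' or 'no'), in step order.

Op 1: fork(P0) -> P1. 3 ppages; refcounts: pp0:2 pp1:2 pp2:2
Op 2: write(P0, v0, 126). refcount(pp0)=2>1 -> COPY to pp3. 4 ppages; refcounts: pp0:1 pp1:2 pp2:2 pp3:1
Op 3: write(P0, v2, 176). refcount(pp2)=2>1 -> COPY to pp4. 5 ppages; refcounts: pp0:1 pp1:2 pp2:1 pp3:1 pp4:1
Op 4: write(P1, v1, 183). refcount(pp1)=2>1 -> COPY to pp5. 6 ppages; refcounts: pp0:1 pp1:1 pp2:1 pp3:1 pp4:1 pp5:1
Op 5: read(P0, v2) -> 176. No state change.
Op 6: read(P1, v2) -> 27. No state change.
Op 7: write(P0, v1, 170). refcount(pp1)=1 -> write in place. 6 ppages; refcounts: pp0:1 pp1:1 pp2:1 pp3:1 pp4:1 pp5:1
Op 8: fork(P1) -> P2. 6 ppages; refcounts: pp0:2 pp1:1 pp2:2 pp3:1 pp4:1 pp5:2
Op 9: read(P0, v0) -> 126. No state change.
Op 10: write(P0, v0, 158). refcount(pp3)=1 -> write in place. 6 ppages; refcounts: pp0:2 pp1:1 pp2:2 pp3:1 pp4:1 pp5:2

yes yes yes no no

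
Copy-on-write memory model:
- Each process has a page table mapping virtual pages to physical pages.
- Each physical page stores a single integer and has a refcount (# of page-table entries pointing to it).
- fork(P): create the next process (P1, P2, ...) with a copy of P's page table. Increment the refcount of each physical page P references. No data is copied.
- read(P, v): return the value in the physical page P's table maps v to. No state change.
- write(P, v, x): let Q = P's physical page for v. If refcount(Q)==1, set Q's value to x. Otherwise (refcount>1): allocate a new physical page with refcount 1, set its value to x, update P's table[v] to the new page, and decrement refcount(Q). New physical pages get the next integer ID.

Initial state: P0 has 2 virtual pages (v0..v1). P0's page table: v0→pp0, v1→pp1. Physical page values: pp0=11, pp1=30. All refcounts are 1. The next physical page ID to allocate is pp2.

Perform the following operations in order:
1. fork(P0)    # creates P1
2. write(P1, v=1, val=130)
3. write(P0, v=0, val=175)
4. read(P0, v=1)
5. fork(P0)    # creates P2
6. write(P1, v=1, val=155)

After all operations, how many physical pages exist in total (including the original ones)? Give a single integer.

Op 1: fork(P0) -> P1. 2 ppages; refcounts: pp0:2 pp1:2
Op 2: write(P1, v1, 130). refcount(pp1)=2>1 -> COPY to pp2. 3 ppages; refcounts: pp0:2 pp1:1 pp2:1
Op 3: write(P0, v0, 175). refcount(pp0)=2>1 -> COPY to pp3. 4 ppages; refcounts: pp0:1 pp1:1 pp2:1 pp3:1
Op 4: read(P0, v1) -> 30. No state change.
Op 5: fork(P0) -> P2. 4 ppages; refcounts: pp0:1 pp1:2 pp2:1 pp3:2
Op 6: write(P1, v1, 155). refcount(pp2)=1 -> write in place. 4 ppages; refcounts: pp0:1 pp1:2 pp2:1 pp3:2

Answer: 4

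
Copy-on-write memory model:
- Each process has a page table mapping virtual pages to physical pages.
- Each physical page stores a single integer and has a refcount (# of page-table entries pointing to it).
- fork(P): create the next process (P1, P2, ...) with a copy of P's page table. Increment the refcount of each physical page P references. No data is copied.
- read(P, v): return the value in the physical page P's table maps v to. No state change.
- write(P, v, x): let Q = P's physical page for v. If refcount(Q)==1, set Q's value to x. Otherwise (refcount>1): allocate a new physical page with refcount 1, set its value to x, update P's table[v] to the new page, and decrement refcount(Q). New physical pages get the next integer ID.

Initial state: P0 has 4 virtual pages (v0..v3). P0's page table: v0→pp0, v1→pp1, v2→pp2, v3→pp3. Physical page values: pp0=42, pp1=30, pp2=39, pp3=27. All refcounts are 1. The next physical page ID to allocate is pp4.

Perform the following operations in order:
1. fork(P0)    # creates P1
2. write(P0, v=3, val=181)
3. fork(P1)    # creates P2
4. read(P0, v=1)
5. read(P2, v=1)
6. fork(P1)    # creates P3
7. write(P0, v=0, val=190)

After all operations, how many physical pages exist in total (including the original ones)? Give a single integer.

Answer: 6

Derivation:
Op 1: fork(P0) -> P1. 4 ppages; refcounts: pp0:2 pp1:2 pp2:2 pp3:2
Op 2: write(P0, v3, 181). refcount(pp3)=2>1 -> COPY to pp4. 5 ppages; refcounts: pp0:2 pp1:2 pp2:2 pp3:1 pp4:1
Op 3: fork(P1) -> P2. 5 ppages; refcounts: pp0:3 pp1:3 pp2:3 pp3:2 pp4:1
Op 4: read(P0, v1) -> 30. No state change.
Op 5: read(P2, v1) -> 30. No state change.
Op 6: fork(P1) -> P3. 5 ppages; refcounts: pp0:4 pp1:4 pp2:4 pp3:3 pp4:1
Op 7: write(P0, v0, 190). refcount(pp0)=4>1 -> COPY to pp5. 6 ppages; refcounts: pp0:3 pp1:4 pp2:4 pp3:3 pp4:1 pp5:1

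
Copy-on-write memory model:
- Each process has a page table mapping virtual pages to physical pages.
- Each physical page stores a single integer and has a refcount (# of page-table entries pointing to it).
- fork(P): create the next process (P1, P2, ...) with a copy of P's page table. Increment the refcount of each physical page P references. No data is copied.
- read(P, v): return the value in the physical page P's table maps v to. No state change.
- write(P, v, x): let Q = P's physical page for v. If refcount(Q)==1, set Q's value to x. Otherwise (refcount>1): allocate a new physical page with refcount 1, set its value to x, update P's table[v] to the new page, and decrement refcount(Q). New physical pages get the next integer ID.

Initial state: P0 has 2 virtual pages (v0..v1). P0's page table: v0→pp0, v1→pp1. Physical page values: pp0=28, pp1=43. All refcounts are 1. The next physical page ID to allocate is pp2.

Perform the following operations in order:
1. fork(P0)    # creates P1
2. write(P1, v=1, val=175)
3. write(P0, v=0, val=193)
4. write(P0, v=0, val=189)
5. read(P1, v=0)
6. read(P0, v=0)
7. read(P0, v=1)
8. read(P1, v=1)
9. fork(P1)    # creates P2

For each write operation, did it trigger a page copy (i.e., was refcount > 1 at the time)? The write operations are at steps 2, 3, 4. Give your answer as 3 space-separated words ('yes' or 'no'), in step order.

Op 1: fork(P0) -> P1. 2 ppages; refcounts: pp0:2 pp1:2
Op 2: write(P1, v1, 175). refcount(pp1)=2>1 -> COPY to pp2. 3 ppages; refcounts: pp0:2 pp1:1 pp2:1
Op 3: write(P0, v0, 193). refcount(pp0)=2>1 -> COPY to pp3. 4 ppages; refcounts: pp0:1 pp1:1 pp2:1 pp3:1
Op 4: write(P0, v0, 189). refcount(pp3)=1 -> write in place. 4 ppages; refcounts: pp0:1 pp1:1 pp2:1 pp3:1
Op 5: read(P1, v0) -> 28. No state change.
Op 6: read(P0, v0) -> 189. No state change.
Op 7: read(P0, v1) -> 43. No state change.
Op 8: read(P1, v1) -> 175. No state change.
Op 9: fork(P1) -> P2. 4 ppages; refcounts: pp0:2 pp1:1 pp2:2 pp3:1

yes yes no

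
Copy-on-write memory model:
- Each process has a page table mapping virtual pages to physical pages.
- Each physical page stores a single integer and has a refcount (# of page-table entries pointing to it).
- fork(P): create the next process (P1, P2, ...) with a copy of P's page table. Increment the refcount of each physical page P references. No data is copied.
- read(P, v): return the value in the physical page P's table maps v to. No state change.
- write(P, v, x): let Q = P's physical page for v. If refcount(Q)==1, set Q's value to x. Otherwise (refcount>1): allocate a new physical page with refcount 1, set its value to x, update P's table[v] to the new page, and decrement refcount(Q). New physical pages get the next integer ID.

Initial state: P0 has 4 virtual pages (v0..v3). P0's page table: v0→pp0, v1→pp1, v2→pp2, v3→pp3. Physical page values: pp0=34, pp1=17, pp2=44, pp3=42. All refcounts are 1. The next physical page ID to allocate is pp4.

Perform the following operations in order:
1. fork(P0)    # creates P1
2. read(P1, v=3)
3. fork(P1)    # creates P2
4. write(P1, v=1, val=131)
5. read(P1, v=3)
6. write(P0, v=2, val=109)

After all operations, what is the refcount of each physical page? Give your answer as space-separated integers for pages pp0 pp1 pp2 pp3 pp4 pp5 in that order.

Answer: 3 2 2 3 1 1

Derivation:
Op 1: fork(P0) -> P1. 4 ppages; refcounts: pp0:2 pp1:2 pp2:2 pp3:2
Op 2: read(P1, v3) -> 42. No state change.
Op 3: fork(P1) -> P2. 4 ppages; refcounts: pp0:3 pp1:3 pp2:3 pp3:3
Op 4: write(P1, v1, 131). refcount(pp1)=3>1 -> COPY to pp4. 5 ppages; refcounts: pp0:3 pp1:2 pp2:3 pp3:3 pp4:1
Op 5: read(P1, v3) -> 42. No state change.
Op 6: write(P0, v2, 109). refcount(pp2)=3>1 -> COPY to pp5. 6 ppages; refcounts: pp0:3 pp1:2 pp2:2 pp3:3 pp4:1 pp5:1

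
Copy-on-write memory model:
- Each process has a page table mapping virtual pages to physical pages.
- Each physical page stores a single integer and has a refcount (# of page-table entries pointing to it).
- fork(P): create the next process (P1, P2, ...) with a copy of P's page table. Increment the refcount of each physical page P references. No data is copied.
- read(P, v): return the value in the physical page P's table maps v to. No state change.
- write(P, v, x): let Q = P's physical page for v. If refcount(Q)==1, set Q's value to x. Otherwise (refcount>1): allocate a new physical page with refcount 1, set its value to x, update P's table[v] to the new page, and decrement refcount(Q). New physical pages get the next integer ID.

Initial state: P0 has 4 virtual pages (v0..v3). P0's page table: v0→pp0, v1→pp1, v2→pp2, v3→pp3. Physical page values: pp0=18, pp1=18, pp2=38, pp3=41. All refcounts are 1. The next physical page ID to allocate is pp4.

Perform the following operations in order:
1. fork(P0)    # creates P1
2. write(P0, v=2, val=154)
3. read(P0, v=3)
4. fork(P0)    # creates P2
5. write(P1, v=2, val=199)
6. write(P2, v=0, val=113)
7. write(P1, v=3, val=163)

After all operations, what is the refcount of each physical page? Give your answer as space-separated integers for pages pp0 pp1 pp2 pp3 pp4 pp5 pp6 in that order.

Answer: 2 3 1 2 2 1 1

Derivation:
Op 1: fork(P0) -> P1. 4 ppages; refcounts: pp0:2 pp1:2 pp2:2 pp3:2
Op 2: write(P0, v2, 154). refcount(pp2)=2>1 -> COPY to pp4. 5 ppages; refcounts: pp0:2 pp1:2 pp2:1 pp3:2 pp4:1
Op 3: read(P0, v3) -> 41. No state change.
Op 4: fork(P0) -> P2. 5 ppages; refcounts: pp0:3 pp1:3 pp2:1 pp3:3 pp4:2
Op 5: write(P1, v2, 199). refcount(pp2)=1 -> write in place. 5 ppages; refcounts: pp0:3 pp1:3 pp2:1 pp3:3 pp4:2
Op 6: write(P2, v0, 113). refcount(pp0)=3>1 -> COPY to pp5. 6 ppages; refcounts: pp0:2 pp1:3 pp2:1 pp3:3 pp4:2 pp5:1
Op 7: write(P1, v3, 163). refcount(pp3)=3>1 -> COPY to pp6. 7 ppages; refcounts: pp0:2 pp1:3 pp2:1 pp3:2 pp4:2 pp5:1 pp6:1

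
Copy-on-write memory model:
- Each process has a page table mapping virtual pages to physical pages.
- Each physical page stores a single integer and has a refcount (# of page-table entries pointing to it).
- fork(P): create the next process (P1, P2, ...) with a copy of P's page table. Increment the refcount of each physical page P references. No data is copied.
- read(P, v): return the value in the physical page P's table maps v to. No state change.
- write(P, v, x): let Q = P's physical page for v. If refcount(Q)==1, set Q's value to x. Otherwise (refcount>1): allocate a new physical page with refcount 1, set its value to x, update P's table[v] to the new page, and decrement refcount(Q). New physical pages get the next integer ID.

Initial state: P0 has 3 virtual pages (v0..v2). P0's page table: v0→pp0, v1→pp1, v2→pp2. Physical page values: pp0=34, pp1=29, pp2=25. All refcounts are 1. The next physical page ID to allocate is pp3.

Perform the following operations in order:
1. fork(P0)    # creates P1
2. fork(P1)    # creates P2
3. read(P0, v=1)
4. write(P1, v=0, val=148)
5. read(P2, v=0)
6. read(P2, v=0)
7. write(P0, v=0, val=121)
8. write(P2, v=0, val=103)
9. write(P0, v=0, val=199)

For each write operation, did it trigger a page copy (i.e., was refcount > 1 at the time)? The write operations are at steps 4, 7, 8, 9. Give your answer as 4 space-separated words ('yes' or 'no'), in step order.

Op 1: fork(P0) -> P1. 3 ppages; refcounts: pp0:2 pp1:2 pp2:2
Op 2: fork(P1) -> P2. 3 ppages; refcounts: pp0:3 pp1:3 pp2:3
Op 3: read(P0, v1) -> 29. No state change.
Op 4: write(P1, v0, 148). refcount(pp0)=3>1 -> COPY to pp3. 4 ppages; refcounts: pp0:2 pp1:3 pp2:3 pp3:1
Op 5: read(P2, v0) -> 34. No state change.
Op 6: read(P2, v0) -> 34. No state change.
Op 7: write(P0, v0, 121). refcount(pp0)=2>1 -> COPY to pp4. 5 ppages; refcounts: pp0:1 pp1:3 pp2:3 pp3:1 pp4:1
Op 8: write(P2, v0, 103). refcount(pp0)=1 -> write in place. 5 ppages; refcounts: pp0:1 pp1:3 pp2:3 pp3:1 pp4:1
Op 9: write(P0, v0, 199). refcount(pp4)=1 -> write in place. 5 ppages; refcounts: pp0:1 pp1:3 pp2:3 pp3:1 pp4:1

yes yes no no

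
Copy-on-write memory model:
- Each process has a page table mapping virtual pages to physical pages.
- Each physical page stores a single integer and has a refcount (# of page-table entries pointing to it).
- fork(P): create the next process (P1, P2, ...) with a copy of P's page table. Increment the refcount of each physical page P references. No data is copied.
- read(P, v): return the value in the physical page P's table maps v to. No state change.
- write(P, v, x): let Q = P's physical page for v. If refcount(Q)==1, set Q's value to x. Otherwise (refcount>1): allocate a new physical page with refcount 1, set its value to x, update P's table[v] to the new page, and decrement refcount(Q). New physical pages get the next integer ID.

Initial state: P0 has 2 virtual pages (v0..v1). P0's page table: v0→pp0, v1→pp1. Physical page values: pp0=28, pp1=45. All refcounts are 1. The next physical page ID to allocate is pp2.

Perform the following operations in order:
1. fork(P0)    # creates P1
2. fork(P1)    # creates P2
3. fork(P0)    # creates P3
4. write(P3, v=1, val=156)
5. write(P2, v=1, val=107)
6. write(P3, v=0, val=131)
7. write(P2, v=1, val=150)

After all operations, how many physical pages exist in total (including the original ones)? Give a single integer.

Op 1: fork(P0) -> P1. 2 ppages; refcounts: pp0:2 pp1:2
Op 2: fork(P1) -> P2. 2 ppages; refcounts: pp0:3 pp1:3
Op 3: fork(P0) -> P3. 2 ppages; refcounts: pp0:4 pp1:4
Op 4: write(P3, v1, 156). refcount(pp1)=4>1 -> COPY to pp2. 3 ppages; refcounts: pp0:4 pp1:3 pp2:1
Op 5: write(P2, v1, 107). refcount(pp1)=3>1 -> COPY to pp3. 4 ppages; refcounts: pp0:4 pp1:2 pp2:1 pp3:1
Op 6: write(P3, v0, 131). refcount(pp0)=4>1 -> COPY to pp4. 5 ppages; refcounts: pp0:3 pp1:2 pp2:1 pp3:1 pp4:1
Op 7: write(P2, v1, 150). refcount(pp3)=1 -> write in place. 5 ppages; refcounts: pp0:3 pp1:2 pp2:1 pp3:1 pp4:1

Answer: 5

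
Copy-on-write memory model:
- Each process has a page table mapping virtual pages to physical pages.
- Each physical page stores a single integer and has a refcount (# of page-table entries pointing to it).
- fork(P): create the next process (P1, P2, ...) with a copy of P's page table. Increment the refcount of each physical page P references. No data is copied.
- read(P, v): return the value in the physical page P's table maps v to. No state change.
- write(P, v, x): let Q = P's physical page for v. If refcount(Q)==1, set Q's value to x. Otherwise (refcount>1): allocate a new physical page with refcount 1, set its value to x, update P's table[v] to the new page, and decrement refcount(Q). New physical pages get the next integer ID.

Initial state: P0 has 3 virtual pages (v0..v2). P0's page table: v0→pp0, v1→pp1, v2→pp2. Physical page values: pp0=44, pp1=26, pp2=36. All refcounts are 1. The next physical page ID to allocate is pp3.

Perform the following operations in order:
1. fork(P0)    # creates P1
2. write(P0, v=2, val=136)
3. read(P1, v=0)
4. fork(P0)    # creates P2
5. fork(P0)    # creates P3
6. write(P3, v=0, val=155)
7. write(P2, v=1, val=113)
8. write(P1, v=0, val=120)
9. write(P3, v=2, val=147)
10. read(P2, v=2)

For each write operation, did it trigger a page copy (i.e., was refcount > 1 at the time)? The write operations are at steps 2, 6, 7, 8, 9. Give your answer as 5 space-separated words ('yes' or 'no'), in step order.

Op 1: fork(P0) -> P1. 3 ppages; refcounts: pp0:2 pp1:2 pp2:2
Op 2: write(P0, v2, 136). refcount(pp2)=2>1 -> COPY to pp3. 4 ppages; refcounts: pp0:2 pp1:2 pp2:1 pp3:1
Op 3: read(P1, v0) -> 44. No state change.
Op 4: fork(P0) -> P2. 4 ppages; refcounts: pp0:3 pp1:3 pp2:1 pp3:2
Op 5: fork(P0) -> P3. 4 ppages; refcounts: pp0:4 pp1:4 pp2:1 pp3:3
Op 6: write(P3, v0, 155). refcount(pp0)=4>1 -> COPY to pp4. 5 ppages; refcounts: pp0:3 pp1:4 pp2:1 pp3:3 pp4:1
Op 7: write(P2, v1, 113). refcount(pp1)=4>1 -> COPY to pp5. 6 ppages; refcounts: pp0:3 pp1:3 pp2:1 pp3:3 pp4:1 pp5:1
Op 8: write(P1, v0, 120). refcount(pp0)=3>1 -> COPY to pp6. 7 ppages; refcounts: pp0:2 pp1:3 pp2:1 pp3:3 pp4:1 pp5:1 pp6:1
Op 9: write(P3, v2, 147). refcount(pp3)=3>1 -> COPY to pp7. 8 ppages; refcounts: pp0:2 pp1:3 pp2:1 pp3:2 pp4:1 pp5:1 pp6:1 pp7:1
Op 10: read(P2, v2) -> 136. No state change.

yes yes yes yes yes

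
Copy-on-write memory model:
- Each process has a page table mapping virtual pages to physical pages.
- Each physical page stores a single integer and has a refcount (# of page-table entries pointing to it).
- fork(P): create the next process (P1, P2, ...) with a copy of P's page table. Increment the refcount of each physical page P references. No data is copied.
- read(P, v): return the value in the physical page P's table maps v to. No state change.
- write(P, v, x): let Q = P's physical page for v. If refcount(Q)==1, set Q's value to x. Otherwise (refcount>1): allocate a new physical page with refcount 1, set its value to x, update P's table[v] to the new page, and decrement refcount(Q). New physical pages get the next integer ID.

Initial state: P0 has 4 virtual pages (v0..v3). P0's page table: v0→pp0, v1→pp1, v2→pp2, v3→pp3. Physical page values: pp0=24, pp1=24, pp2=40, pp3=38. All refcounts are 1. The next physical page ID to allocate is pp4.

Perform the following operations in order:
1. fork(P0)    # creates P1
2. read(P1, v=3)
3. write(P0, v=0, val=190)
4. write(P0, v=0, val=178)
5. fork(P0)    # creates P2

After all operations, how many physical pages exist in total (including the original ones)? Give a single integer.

Answer: 5

Derivation:
Op 1: fork(P0) -> P1. 4 ppages; refcounts: pp0:2 pp1:2 pp2:2 pp3:2
Op 2: read(P1, v3) -> 38. No state change.
Op 3: write(P0, v0, 190). refcount(pp0)=2>1 -> COPY to pp4. 5 ppages; refcounts: pp0:1 pp1:2 pp2:2 pp3:2 pp4:1
Op 4: write(P0, v0, 178). refcount(pp4)=1 -> write in place. 5 ppages; refcounts: pp0:1 pp1:2 pp2:2 pp3:2 pp4:1
Op 5: fork(P0) -> P2. 5 ppages; refcounts: pp0:1 pp1:3 pp2:3 pp3:3 pp4:2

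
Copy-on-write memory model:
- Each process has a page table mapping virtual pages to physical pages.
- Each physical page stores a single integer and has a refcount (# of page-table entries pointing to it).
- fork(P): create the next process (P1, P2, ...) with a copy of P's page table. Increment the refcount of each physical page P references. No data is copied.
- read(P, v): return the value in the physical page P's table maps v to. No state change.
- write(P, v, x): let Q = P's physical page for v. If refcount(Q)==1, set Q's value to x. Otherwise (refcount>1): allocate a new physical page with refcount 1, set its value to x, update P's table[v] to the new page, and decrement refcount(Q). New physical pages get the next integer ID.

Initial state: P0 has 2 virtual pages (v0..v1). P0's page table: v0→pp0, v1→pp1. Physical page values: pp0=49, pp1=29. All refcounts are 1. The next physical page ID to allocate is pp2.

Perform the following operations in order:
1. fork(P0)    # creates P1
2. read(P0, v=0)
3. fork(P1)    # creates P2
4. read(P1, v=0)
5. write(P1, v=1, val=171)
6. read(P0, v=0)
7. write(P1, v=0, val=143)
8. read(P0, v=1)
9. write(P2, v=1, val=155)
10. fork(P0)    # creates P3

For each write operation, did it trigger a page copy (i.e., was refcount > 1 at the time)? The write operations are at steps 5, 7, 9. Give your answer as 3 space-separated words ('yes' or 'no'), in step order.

Op 1: fork(P0) -> P1. 2 ppages; refcounts: pp0:2 pp1:2
Op 2: read(P0, v0) -> 49. No state change.
Op 3: fork(P1) -> P2. 2 ppages; refcounts: pp0:3 pp1:3
Op 4: read(P1, v0) -> 49. No state change.
Op 5: write(P1, v1, 171). refcount(pp1)=3>1 -> COPY to pp2. 3 ppages; refcounts: pp0:3 pp1:2 pp2:1
Op 6: read(P0, v0) -> 49. No state change.
Op 7: write(P1, v0, 143). refcount(pp0)=3>1 -> COPY to pp3. 4 ppages; refcounts: pp0:2 pp1:2 pp2:1 pp3:1
Op 8: read(P0, v1) -> 29. No state change.
Op 9: write(P2, v1, 155). refcount(pp1)=2>1 -> COPY to pp4. 5 ppages; refcounts: pp0:2 pp1:1 pp2:1 pp3:1 pp4:1
Op 10: fork(P0) -> P3. 5 ppages; refcounts: pp0:3 pp1:2 pp2:1 pp3:1 pp4:1

yes yes yes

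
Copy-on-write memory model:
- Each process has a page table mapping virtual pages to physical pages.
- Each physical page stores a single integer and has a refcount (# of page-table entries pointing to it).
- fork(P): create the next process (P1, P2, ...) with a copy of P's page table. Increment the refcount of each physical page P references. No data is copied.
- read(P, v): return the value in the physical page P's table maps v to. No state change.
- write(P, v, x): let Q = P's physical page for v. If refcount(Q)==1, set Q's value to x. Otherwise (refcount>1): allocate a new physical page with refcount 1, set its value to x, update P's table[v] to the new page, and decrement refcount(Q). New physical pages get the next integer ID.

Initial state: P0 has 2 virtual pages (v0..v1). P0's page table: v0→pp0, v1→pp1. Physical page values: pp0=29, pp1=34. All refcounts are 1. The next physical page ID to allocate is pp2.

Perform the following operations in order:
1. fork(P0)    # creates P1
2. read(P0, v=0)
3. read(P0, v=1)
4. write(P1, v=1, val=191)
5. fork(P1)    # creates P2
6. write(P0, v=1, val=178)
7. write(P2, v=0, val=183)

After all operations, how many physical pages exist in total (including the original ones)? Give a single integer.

Op 1: fork(P0) -> P1. 2 ppages; refcounts: pp0:2 pp1:2
Op 2: read(P0, v0) -> 29. No state change.
Op 3: read(P0, v1) -> 34. No state change.
Op 4: write(P1, v1, 191). refcount(pp1)=2>1 -> COPY to pp2. 3 ppages; refcounts: pp0:2 pp1:1 pp2:1
Op 5: fork(P1) -> P2. 3 ppages; refcounts: pp0:3 pp1:1 pp2:2
Op 6: write(P0, v1, 178). refcount(pp1)=1 -> write in place. 3 ppages; refcounts: pp0:3 pp1:1 pp2:2
Op 7: write(P2, v0, 183). refcount(pp0)=3>1 -> COPY to pp3. 4 ppages; refcounts: pp0:2 pp1:1 pp2:2 pp3:1

Answer: 4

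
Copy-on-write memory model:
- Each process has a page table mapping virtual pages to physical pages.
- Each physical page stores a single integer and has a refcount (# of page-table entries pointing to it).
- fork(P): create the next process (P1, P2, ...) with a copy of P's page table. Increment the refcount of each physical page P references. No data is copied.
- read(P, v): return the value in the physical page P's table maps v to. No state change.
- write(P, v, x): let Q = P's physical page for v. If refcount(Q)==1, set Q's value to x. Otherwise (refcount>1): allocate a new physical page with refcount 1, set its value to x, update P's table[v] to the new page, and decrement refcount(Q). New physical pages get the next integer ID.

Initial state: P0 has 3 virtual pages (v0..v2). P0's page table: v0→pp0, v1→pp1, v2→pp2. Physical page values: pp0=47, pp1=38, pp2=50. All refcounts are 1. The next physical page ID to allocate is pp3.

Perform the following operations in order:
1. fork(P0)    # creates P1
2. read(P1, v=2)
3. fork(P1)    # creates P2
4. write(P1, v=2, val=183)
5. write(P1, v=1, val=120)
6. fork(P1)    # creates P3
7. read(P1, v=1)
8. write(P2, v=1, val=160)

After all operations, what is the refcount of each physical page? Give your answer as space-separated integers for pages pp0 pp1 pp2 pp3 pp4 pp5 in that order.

Op 1: fork(P0) -> P1. 3 ppages; refcounts: pp0:2 pp1:2 pp2:2
Op 2: read(P1, v2) -> 50. No state change.
Op 3: fork(P1) -> P2. 3 ppages; refcounts: pp0:3 pp1:3 pp2:3
Op 4: write(P1, v2, 183). refcount(pp2)=3>1 -> COPY to pp3. 4 ppages; refcounts: pp0:3 pp1:3 pp2:2 pp3:1
Op 5: write(P1, v1, 120). refcount(pp1)=3>1 -> COPY to pp4. 5 ppages; refcounts: pp0:3 pp1:2 pp2:2 pp3:1 pp4:1
Op 6: fork(P1) -> P3. 5 ppages; refcounts: pp0:4 pp1:2 pp2:2 pp3:2 pp4:2
Op 7: read(P1, v1) -> 120. No state change.
Op 8: write(P2, v1, 160). refcount(pp1)=2>1 -> COPY to pp5. 6 ppages; refcounts: pp0:4 pp1:1 pp2:2 pp3:2 pp4:2 pp5:1

Answer: 4 1 2 2 2 1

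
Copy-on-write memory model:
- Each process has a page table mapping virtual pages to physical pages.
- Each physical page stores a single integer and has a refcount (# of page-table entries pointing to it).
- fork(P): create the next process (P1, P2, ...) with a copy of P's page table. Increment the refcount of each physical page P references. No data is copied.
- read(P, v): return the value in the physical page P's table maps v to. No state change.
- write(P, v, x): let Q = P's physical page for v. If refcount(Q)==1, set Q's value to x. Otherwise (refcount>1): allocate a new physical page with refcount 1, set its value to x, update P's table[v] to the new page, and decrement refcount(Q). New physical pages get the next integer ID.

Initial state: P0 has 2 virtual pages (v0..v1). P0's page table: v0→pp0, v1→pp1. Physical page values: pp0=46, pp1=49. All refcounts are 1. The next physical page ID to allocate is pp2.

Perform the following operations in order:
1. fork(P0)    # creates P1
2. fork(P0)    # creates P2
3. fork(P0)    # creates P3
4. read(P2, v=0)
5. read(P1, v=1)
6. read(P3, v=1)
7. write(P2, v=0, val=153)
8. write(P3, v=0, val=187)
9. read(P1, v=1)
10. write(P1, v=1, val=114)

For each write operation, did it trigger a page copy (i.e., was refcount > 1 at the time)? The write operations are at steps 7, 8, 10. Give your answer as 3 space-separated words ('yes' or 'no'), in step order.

Op 1: fork(P0) -> P1. 2 ppages; refcounts: pp0:2 pp1:2
Op 2: fork(P0) -> P2. 2 ppages; refcounts: pp0:3 pp1:3
Op 3: fork(P0) -> P3. 2 ppages; refcounts: pp0:4 pp1:4
Op 4: read(P2, v0) -> 46. No state change.
Op 5: read(P1, v1) -> 49. No state change.
Op 6: read(P3, v1) -> 49. No state change.
Op 7: write(P2, v0, 153). refcount(pp0)=4>1 -> COPY to pp2. 3 ppages; refcounts: pp0:3 pp1:4 pp2:1
Op 8: write(P3, v0, 187). refcount(pp0)=3>1 -> COPY to pp3. 4 ppages; refcounts: pp0:2 pp1:4 pp2:1 pp3:1
Op 9: read(P1, v1) -> 49. No state change.
Op 10: write(P1, v1, 114). refcount(pp1)=4>1 -> COPY to pp4. 5 ppages; refcounts: pp0:2 pp1:3 pp2:1 pp3:1 pp4:1

yes yes yes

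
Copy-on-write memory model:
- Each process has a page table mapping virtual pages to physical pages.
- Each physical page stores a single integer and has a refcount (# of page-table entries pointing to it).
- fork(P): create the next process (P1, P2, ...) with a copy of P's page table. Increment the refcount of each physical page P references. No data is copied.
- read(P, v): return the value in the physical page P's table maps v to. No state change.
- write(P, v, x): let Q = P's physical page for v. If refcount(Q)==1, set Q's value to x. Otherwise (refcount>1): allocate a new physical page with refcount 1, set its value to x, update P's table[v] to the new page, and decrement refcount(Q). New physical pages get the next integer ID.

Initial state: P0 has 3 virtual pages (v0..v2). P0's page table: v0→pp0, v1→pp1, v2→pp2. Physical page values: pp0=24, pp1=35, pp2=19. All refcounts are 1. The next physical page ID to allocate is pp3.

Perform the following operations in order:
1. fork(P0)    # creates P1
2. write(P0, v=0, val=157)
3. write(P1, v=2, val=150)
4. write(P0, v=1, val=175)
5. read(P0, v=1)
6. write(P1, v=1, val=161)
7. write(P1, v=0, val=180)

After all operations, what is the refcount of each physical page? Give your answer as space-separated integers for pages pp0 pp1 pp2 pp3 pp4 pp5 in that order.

Op 1: fork(P0) -> P1. 3 ppages; refcounts: pp0:2 pp1:2 pp2:2
Op 2: write(P0, v0, 157). refcount(pp0)=2>1 -> COPY to pp3. 4 ppages; refcounts: pp0:1 pp1:2 pp2:2 pp3:1
Op 3: write(P1, v2, 150). refcount(pp2)=2>1 -> COPY to pp4. 5 ppages; refcounts: pp0:1 pp1:2 pp2:1 pp3:1 pp4:1
Op 4: write(P0, v1, 175). refcount(pp1)=2>1 -> COPY to pp5. 6 ppages; refcounts: pp0:1 pp1:1 pp2:1 pp3:1 pp4:1 pp5:1
Op 5: read(P0, v1) -> 175. No state change.
Op 6: write(P1, v1, 161). refcount(pp1)=1 -> write in place. 6 ppages; refcounts: pp0:1 pp1:1 pp2:1 pp3:1 pp4:1 pp5:1
Op 7: write(P1, v0, 180). refcount(pp0)=1 -> write in place. 6 ppages; refcounts: pp0:1 pp1:1 pp2:1 pp3:1 pp4:1 pp5:1

Answer: 1 1 1 1 1 1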